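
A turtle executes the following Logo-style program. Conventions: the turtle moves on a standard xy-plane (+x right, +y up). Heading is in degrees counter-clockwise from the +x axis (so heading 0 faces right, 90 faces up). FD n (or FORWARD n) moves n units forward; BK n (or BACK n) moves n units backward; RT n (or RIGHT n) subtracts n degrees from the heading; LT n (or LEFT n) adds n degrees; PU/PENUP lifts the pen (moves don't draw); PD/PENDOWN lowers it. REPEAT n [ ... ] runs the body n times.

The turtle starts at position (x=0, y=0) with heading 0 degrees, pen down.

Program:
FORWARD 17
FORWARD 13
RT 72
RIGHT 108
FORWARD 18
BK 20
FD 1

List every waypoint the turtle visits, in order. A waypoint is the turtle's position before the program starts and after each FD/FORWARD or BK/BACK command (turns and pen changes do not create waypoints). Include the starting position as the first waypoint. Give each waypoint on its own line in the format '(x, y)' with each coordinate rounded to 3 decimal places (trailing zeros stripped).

Executing turtle program step by step:
Start: pos=(0,0), heading=0, pen down
FD 17: (0,0) -> (17,0) [heading=0, draw]
FD 13: (17,0) -> (30,0) [heading=0, draw]
RT 72: heading 0 -> 288
RT 108: heading 288 -> 180
FD 18: (30,0) -> (12,0) [heading=180, draw]
BK 20: (12,0) -> (32,0) [heading=180, draw]
FD 1: (32,0) -> (31,0) [heading=180, draw]
Final: pos=(31,0), heading=180, 5 segment(s) drawn
Waypoints (6 total):
(0, 0)
(17, 0)
(30, 0)
(12, 0)
(32, 0)
(31, 0)

Answer: (0, 0)
(17, 0)
(30, 0)
(12, 0)
(32, 0)
(31, 0)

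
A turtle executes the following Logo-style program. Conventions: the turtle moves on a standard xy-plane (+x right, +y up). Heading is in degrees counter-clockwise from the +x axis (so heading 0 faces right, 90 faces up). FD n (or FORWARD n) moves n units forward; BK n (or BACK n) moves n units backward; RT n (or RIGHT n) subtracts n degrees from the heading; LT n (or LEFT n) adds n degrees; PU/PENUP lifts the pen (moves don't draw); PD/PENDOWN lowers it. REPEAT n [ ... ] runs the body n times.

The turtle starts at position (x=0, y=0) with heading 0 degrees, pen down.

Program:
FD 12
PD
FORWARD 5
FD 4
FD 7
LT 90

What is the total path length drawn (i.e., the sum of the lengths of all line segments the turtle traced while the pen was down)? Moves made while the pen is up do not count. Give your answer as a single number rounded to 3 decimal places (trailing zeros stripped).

Executing turtle program step by step:
Start: pos=(0,0), heading=0, pen down
FD 12: (0,0) -> (12,0) [heading=0, draw]
PD: pen down
FD 5: (12,0) -> (17,0) [heading=0, draw]
FD 4: (17,0) -> (21,0) [heading=0, draw]
FD 7: (21,0) -> (28,0) [heading=0, draw]
LT 90: heading 0 -> 90
Final: pos=(28,0), heading=90, 4 segment(s) drawn

Segment lengths:
  seg 1: (0,0) -> (12,0), length = 12
  seg 2: (12,0) -> (17,0), length = 5
  seg 3: (17,0) -> (21,0), length = 4
  seg 4: (21,0) -> (28,0), length = 7
Total = 28

Answer: 28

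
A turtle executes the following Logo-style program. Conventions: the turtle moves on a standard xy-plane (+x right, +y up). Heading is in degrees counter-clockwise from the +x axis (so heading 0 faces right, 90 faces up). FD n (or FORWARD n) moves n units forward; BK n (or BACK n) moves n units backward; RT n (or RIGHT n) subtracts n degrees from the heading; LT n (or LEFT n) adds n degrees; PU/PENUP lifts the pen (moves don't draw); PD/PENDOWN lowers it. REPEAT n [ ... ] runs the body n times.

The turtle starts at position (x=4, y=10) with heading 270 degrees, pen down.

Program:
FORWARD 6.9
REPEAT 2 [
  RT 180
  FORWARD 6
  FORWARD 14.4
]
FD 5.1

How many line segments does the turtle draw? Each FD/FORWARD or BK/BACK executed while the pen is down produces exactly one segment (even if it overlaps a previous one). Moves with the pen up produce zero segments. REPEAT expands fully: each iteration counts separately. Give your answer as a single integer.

Executing turtle program step by step:
Start: pos=(4,10), heading=270, pen down
FD 6.9: (4,10) -> (4,3.1) [heading=270, draw]
REPEAT 2 [
  -- iteration 1/2 --
  RT 180: heading 270 -> 90
  FD 6: (4,3.1) -> (4,9.1) [heading=90, draw]
  FD 14.4: (4,9.1) -> (4,23.5) [heading=90, draw]
  -- iteration 2/2 --
  RT 180: heading 90 -> 270
  FD 6: (4,23.5) -> (4,17.5) [heading=270, draw]
  FD 14.4: (4,17.5) -> (4,3.1) [heading=270, draw]
]
FD 5.1: (4,3.1) -> (4,-2) [heading=270, draw]
Final: pos=(4,-2), heading=270, 6 segment(s) drawn
Segments drawn: 6

Answer: 6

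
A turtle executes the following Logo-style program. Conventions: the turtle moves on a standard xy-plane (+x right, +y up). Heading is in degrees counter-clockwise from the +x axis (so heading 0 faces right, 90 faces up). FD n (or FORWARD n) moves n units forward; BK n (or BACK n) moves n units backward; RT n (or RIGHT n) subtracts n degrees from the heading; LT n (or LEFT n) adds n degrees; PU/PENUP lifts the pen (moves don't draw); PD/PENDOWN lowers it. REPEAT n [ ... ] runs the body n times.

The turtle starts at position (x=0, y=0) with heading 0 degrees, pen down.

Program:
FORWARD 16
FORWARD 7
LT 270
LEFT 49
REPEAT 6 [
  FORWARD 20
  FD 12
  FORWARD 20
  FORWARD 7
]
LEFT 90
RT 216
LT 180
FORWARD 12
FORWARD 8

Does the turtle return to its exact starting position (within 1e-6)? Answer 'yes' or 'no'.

Answer: no

Derivation:
Executing turtle program step by step:
Start: pos=(0,0), heading=0, pen down
FD 16: (0,0) -> (16,0) [heading=0, draw]
FD 7: (16,0) -> (23,0) [heading=0, draw]
LT 270: heading 0 -> 270
LT 49: heading 270 -> 319
REPEAT 6 [
  -- iteration 1/6 --
  FD 20: (23,0) -> (38.094,-13.121) [heading=319, draw]
  FD 12: (38.094,-13.121) -> (47.151,-20.994) [heading=319, draw]
  FD 20: (47.151,-20.994) -> (62.245,-34.115) [heading=319, draw]
  FD 7: (62.245,-34.115) -> (67.528,-38.707) [heading=319, draw]
  -- iteration 2/6 --
  FD 20: (67.528,-38.707) -> (82.622,-51.829) [heading=319, draw]
  FD 12: (82.622,-51.829) -> (91.679,-59.701) [heading=319, draw]
  FD 20: (91.679,-59.701) -> (106.773,-72.823) [heading=319, draw]
  FD 7: (106.773,-72.823) -> (112.056,-77.415) [heading=319, draw]
  -- iteration 3/6 --
  FD 20: (112.056,-77.415) -> (127.15,-90.536) [heading=319, draw]
  FD 12: (127.15,-90.536) -> (136.206,-98.409) [heading=319, draw]
  FD 20: (136.206,-98.409) -> (151.301,-111.53) [heading=319, draw]
  FD 7: (151.301,-111.53) -> (156.584,-116.122) [heading=319, draw]
  -- iteration 4/6 --
  FD 20: (156.584,-116.122) -> (171.678,-129.244) [heading=319, draw]
  FD 12: (171.678,-129.244) -> (180.734,-137.116) [heading=319, draw]
  FD 20: (180.734,-137.116) -> (195.828,-150.238) [heading=319, draw]
  FD 7: (195.828,-150.238) -> (201.111,-154.83) [heading=319, draw]
  -- iteration 5/6 --
  FD 20: (201.111,-154.83) -> (216.206,-167.951) [heading=319, draw]
  FD 12: (216.206,-167.951) -> (225.262,-175.824) [heading=319, draw]
  FD 20: (225.262,-175.824) -> (240.356,-188.945) [heading=319, draw]
  FD 7: (240.356,-188.945) -> (245.639,-193.537) [heading=319, draw]
  -- iteration 6/6 --
  FD 20: (245.639,-193.537) -> (260.734,-206.659) [heading=319, draw]
  FD 12: (260.734,-206.659) -> (269.79,-214.531) [heading=319, draw]
  FD 20: (269.79,-214.531) -> (284.884,-227.652) [heading=319, draw]
  FD 7: (284.884,-227.652) -> (290.167,-232.245) [heading=319, draw]
]
LT 90: heading 319 -> 49
RT 216: heading 49 -> 193
LT 180: heading 193 -> 13
FD 12: (290.167,-232.245) -> (301.86,-229.545) [heading=13, draw]
FD 8: (301.86,-229.545) -> (309.655,-227.746) [heading=13, draw]
Final: pos=(309.655,-227.746), heading=13, 28 segment(s) drawn

Start position: (0, 0)
Final position: (309.655, -227.746)
Distance = 384.388; >= 1e-6 -> NOT closed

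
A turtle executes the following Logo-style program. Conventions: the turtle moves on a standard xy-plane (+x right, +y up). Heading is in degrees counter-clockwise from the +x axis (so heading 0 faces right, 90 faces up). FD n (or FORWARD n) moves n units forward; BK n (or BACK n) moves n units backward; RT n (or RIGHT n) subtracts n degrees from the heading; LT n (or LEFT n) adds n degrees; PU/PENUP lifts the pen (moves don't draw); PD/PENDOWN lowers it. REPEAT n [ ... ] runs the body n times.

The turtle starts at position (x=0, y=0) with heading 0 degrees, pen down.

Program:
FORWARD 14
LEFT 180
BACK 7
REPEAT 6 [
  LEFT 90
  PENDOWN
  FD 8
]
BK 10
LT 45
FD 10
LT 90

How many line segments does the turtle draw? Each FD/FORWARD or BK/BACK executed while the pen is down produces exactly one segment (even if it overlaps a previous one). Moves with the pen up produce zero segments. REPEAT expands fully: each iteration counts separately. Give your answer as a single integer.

Answer: 10

Derivation:
Executing turtle program step by step:
Start: pos=(0,0), heading=0, pen down
FD 14: (0,0) -> (14,0) [heading=0, draw]
LT 180: heading 0 -> 180
BK 7: (14,0) -> (21,0) [heading=180, draw]
REPEAT 6 [
  -- iteration 1/6 --
  LT 90: heading 180 -> 270
  PD: pen down
  FD 8: (21,0) -> (21,-8) [heading=270, draw]
  -- iteration 2/6 --
  LT 90: heading 270 -> 0
  PD: pen down
  FD 8: (21,-8) -> (29,-8) [heading=0, draw]
  -- iteration 3/6 --
  LT 90: heading 0 -> 90
  PD: pen down
  FD 8: (29,-8) -> (29,0) [heading=90, draw]
  -- iteration 4/6 --
  LT 90: heading 90 -> 180
  PD: pen down
  FD 8: (29,0) -> (21,0) [heading=180, draw]
  -- iteration 5/6 --
  LT 90: heading 180 -> 270
  PD: pen down
  FD 8: (21,0) -> (21,-8) [heading=270, draw]
  -- iteration 6/6 --
  LT 90: heading 270 -> 0
  PD: pen down
  FD 8: (21,-8) -> (29,-8) [heading=0, draw]
]
BK 10: (29,-8) -> (19,-8) [heading=0, draw]
LT 45: heading 0 -> 45
FD 10: (19,-8) -> (26.071,-0.929) [heading=45, draw]
LT 90: heading 45 -> 135
Final: pos=(26.071,-0.929), heading=135, 10 segment(s) drawn
Segments drawn: 10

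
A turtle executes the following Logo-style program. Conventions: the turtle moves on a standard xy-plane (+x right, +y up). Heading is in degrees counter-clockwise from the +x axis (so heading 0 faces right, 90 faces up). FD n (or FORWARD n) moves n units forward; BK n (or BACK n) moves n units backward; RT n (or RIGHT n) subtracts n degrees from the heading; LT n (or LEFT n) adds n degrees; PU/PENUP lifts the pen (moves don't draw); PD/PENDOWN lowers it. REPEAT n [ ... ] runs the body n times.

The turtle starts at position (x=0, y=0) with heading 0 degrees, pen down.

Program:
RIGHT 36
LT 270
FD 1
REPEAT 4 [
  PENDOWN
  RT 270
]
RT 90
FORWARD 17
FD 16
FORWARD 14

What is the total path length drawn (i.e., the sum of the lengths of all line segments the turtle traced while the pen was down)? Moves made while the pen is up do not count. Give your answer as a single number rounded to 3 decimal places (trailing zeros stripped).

Answer: 48

Derivation:
Executing turtle program step by step:
Start: pos=(0,0), heading=0, pen down
RT 36: heading 0 -> 324
LT 270: heading 324 -> 234
FD 1: (0,0) -> (-0.588,-0.809) [heading=234, draw]
REPEAT 4 [
  -- iteration 1/4 --
  PD: pen down
  RT 270: heading 234 -> 324
  -- iteration 2/4 --
  PD: pen down
  RT 270: heading 324 -> 54
  -- iteration 3/4 --
  PD: pen down
  RT 270: heading 54 -> 144
  -- iteration 4/4 --
  PD: pen down
  RT 270: heading 144 -> 234
]
RT 90: heading 234 -> 144
FD 17: (-0.588,-0.809) -> (-14.341,9.183) [heading=144, draw]
FD 16: (-14.341,9.183) -> (-27.285,18.588) [heading=144, draw]
FD 14: (-27.285,18.588) -> (-38.612,26.817) [heading=144, draw]
Final: pos=(-38.612,26.817), heading=144, 4 segment(s) drawn

Segment lengths:
  seg 1: (0,0) -> (-0.588,-0.809), length = 1
  seg 2: (-0.588,-0.809) -> (-14.341,9.183), length = 17
  seg 3: (-14.341,9.183) -> (-27.285,18.588), length = 16
  seg 4: (-27.285,18.588) -> (-38.612,26.817), length = 14
Total = 48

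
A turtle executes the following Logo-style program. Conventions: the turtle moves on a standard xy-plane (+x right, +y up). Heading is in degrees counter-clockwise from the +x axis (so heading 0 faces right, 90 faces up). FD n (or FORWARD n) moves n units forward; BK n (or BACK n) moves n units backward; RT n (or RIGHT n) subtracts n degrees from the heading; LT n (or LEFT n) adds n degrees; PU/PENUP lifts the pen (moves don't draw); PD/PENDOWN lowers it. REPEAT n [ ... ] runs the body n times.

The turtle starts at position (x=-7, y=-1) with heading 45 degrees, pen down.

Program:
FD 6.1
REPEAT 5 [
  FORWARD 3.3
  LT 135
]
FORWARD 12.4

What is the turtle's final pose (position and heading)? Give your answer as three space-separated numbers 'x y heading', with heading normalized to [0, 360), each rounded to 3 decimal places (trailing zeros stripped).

Executing turtle program step by step:
Start: pos=(-7,-1), heading=45, pen down
FD 6.1: (-7,-1) -> (-2.687,3.313) [heading=45, draw]
REPEAT 5 [
  -- iteration 1/5 --
  FD 3.3: (-2.687,3.313) -> (-0.353,5.647) [heading=45, draw]
  LT 135: heading 45 -> 180
  -- iteration 2/5 --
  FD 3.3: (-0.353,5.647) -> (-3.653,5.647) [heading=180, draw]
  LT 135: heading 180 -> 315
  -- iteration 3/5 --
  FD 3.3: (-3.653,5.647) -> (-1.32,3.313) [heading=315, draw]
  LT 135: heading 315 -> 90
  -- iteration 4/5 --
  FD 3.3: (-1.32,3.313) -> (-1.32,6.613) [heading=90, draw]
  LT 135: heading 90 -> 225
  -- iteration 5/5 --
  FD 3.3: (-1.32,6.613) -> (-3.653,4.28) [heading=225, draw]
  LT 135: heading 225 -> 0
]
FD 12.4: (-3.653,4.28) -> (8.747,4.28) [heading=0, draw]
Final: pos=(8.747,4.28), heading=0, 7 segment(s) drawn

Answer: 8.747 4.28 0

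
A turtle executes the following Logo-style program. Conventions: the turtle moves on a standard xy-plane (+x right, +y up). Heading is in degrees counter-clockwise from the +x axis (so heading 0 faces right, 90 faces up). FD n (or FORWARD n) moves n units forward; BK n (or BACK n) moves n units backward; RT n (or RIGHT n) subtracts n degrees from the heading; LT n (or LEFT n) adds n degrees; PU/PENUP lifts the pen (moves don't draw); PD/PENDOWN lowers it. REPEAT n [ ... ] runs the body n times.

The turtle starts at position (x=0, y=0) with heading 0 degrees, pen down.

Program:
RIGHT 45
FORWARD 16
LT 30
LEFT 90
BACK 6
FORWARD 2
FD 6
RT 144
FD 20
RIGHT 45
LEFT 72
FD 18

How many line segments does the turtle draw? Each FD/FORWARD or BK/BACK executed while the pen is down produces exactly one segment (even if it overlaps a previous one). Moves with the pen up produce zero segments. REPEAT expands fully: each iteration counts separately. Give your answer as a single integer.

Executing turtle program step by step:
Start: pos=(0,0), heading=0, pen down
RT 45: heading 0 -> 315
FD 16: (0,0) -> (11.314,-11.314) [heading=315, draw]
LT 30: heading 315 -> 345
LT 90: heading 345 -> 75
BK 6: (11.314,-11.314) -> (9.761,-17.109) [heading=75, draw]
FD 2: (9.761,-17.109) -> (10.278,-15.177) [heading=75, draw]
FD 6: (10.278,-15.177) -> (11.831,-9.382) [heading=75, draw]
RT 144: heading 75 -> 291
FD 20: (11.831,-9.382) -> (18.999,-28.053) [heading=291, draw]
RT 45: heading 291 -> 246
LT 72: heading 246 -> 318
FD 18: (18.999,-28.053) -> (32.375,-40.098) [heading=318, draw]
Final: pos=(32.375,-40.098), heading=318, 6 segment(s) drawn
Segments drawn: 6

Answer: 6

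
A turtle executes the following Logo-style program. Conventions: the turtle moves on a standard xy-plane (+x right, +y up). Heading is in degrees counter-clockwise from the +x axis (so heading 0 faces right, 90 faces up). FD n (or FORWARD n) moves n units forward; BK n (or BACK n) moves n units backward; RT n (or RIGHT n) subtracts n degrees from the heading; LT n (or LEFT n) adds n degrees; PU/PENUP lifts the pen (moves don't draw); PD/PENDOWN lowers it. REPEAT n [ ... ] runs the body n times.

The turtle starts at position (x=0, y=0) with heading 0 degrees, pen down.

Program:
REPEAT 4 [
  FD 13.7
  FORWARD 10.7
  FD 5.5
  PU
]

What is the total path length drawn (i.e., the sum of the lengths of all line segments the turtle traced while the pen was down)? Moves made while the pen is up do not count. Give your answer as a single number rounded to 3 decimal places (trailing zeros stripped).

Answer: 29.9

Derivation:
Executing turtle program step by step:
Start: pos=(0,0), heading=0, pen down
REPEAT 4 [
  -- iteration 1/4 --
  FD 13.7: (0,0) -> (13.7,0) [heading=0, draw]
  FD 10.7: (13.7,0) -> (24.4,0) [heading=0, draw]
  FD 5.5: (24.4,0) -> (29.9,0) [heading=0, draw]
  PU: pen up
  -- iteration 2/4 --
  FD 13.7: (29.9,0) -> (43.6,0) [heading=0, move]
  FD 10.7: (43.6,0) -> (54.3,0) [heading=0, move]
  FD 5.5: (54.3,0) -> (59.8,0) [heading=0, move]
  PU: pen up
  -- iteration 3/4 --
  FD 13.7: (59.8,0) -> (73.5,0) [heading=0, move]
  FD 10.7: (73.5,0) -> (84.2,0) [heading=0, move]
  FD 5.5: (84.2,0) -> (89.7,0) [heading=0, move]
  PU: pen up
  -- iteration 4/4 --
  FD 13.7: (89.7,0) -> (103.4,0) [heading=0, move]
  FD 10.7: (103.4,0) -> (114.1,0) [heading=0, move]
  FD 5.5: (114.1,0) -> (119.6,0) [heading=0, move]
  PU: pen up
]
Final: pos=(119.6,0), heading=0, 3 segment(s) drawn

Segment lengths:
  seg 1: (0,0) -> (13.7,0), length = 13.7
  seg 2: (13.7,0) -> (24.4,0), length = 10.7
  seg 3: (24.4,0) -> (29.9,0), length = 5.5
Total = 29.9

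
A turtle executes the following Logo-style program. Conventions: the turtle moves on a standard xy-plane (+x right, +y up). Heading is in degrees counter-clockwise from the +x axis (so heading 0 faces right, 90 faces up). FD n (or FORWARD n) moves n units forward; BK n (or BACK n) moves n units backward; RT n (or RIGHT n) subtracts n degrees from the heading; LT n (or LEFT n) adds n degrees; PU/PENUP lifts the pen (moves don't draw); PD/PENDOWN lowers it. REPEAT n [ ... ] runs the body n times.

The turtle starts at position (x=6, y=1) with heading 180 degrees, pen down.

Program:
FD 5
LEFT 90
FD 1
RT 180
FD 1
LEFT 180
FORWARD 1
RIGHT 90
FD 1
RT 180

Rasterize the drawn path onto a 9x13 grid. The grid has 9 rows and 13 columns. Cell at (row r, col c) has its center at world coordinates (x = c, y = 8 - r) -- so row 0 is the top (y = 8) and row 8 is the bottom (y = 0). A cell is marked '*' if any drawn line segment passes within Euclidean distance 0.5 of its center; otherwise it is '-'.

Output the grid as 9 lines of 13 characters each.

Answer: -------------
-------------
-------------
-------------
-------------
-------------
-------------
-******------
**-----------

Derivation:
Segment 0: (6,1) -> (1,1)
Segment 1: (1,1) -> (1,0)
Segment 2: (1,0) -> (1,1)
Segment 3: (1,1) -> (1,0)
Segment 4: (1,0) -> (-0,0)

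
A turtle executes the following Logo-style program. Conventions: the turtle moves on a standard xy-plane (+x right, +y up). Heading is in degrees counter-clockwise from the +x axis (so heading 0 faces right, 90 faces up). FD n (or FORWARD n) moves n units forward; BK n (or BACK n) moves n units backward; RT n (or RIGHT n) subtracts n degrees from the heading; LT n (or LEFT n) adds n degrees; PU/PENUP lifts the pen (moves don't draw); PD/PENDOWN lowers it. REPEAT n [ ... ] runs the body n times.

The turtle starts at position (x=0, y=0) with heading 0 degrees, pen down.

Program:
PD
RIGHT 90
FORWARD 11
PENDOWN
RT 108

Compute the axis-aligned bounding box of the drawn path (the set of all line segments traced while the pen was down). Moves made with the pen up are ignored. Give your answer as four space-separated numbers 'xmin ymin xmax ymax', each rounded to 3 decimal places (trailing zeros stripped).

Answer: 0 -11 0 0

Derivation:
Executing turtle program step by step:
Start: pos=(0,0), heading=0, pen down
PD: pen down
RT 90: heading 0 -> 270
FD 11: (0,0) -> (0,-11) [heading=270, draw]
PD: pen down
RT 108: heading 270 -> 162
Final: pos=(0,-11), heading=162, 1 segment(s) drawn

Segment endpoints: x in {0, 0}, y in {-11, 0}
xmin=0, ymin=-11, xmax=0, ymax=0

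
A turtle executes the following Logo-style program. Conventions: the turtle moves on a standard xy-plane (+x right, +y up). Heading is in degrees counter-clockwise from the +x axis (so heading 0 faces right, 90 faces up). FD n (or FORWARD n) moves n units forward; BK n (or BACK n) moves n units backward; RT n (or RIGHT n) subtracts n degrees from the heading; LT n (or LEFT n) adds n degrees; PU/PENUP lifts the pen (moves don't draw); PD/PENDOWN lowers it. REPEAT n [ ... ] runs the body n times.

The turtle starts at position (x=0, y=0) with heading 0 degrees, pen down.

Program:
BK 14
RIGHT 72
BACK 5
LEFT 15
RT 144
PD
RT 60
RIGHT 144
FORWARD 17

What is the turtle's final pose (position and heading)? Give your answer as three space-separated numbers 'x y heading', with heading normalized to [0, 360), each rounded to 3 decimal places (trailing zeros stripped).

Answer: -3.524 -7.266 315

Derivation:
Executing turtle program step by step:
Start: pos=(0,0), heading=0, pen down
BK 14: (0,0) -> (-14,0) [heading=0, draw]
RT 72: heading 0 -> 288
BK 5: (-14,0) -> (-15.545,4.755) [heading=288, draw]
LT 15: heading 288 -> 303
RT 144: heading 303 -> 159
PD: pen down
RT 60: heading 159 -> 99
RT 144: heading 99 -> 315
FD 17: (-15.545,4.755) -> (-3.524,-7.266) [heading=315, draw]
Final: pos=(-3.524,-7.266), heading=315, 3 segment(s) drawn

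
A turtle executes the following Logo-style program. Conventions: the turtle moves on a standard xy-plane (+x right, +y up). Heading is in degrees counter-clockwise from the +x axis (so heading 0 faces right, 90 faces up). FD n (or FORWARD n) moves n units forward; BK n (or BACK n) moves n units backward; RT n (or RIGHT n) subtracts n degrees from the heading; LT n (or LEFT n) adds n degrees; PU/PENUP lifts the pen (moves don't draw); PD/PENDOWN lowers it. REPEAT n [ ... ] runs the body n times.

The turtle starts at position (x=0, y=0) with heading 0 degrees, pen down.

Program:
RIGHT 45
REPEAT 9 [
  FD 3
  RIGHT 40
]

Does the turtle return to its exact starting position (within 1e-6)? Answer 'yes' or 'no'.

Answer: yes

Derivation:
Executing turtle program step by step:
Start: pos=(0,0), heading=0, pen down
RT 45: heading 0 -> 315
REPEAT 9 [
  -- iteration 1/9 --
  FD 3: (0,0) -> (2.121,-2.121) [heading=315, draw]
  RT 40: heading 315 -> 275
  -- iteration 2/9 --
  FD 3: (2.121,-2.121) -> (2.383,-5.11) [heading=275, draw]
  RT 40: heading 275 -> 235
  -- iteration 3/9 --
  FD 3: (2.383,-5.11) -> (0.662,-7.567) [heading=235, draw]
  RT 40: heading 235 -> 195
  -- iteration 4/9 --
  FD 3: (0.662,-7.567) -> (-2.236,-8.344) [heading=195, draw]
  RT 40: heading 195 -> 155
  -- iteration 5/9 --
  FD 3: (-2.236,-8.344) -> (-4.955,-7.076) [heading=155, draw]
  RT 40: heading 155 -> 115
  -- iteration 6/9 --
  FD 3: (-4.955,-7.076) -> (-6.222,-4.357) [heading=115, draw]
  RT 40: heading 115 -> 75
  -- iteration 7/9 --
  FD 3: (-6.222,-4.357) -> (-5.446,-1.459) [heading=75, draw]
  RT 40: heading 75 -> 35
  -- iteration 8/9 --
  FD 3: (-5.446,-1.459) -> (-2.989,0.261) [heading=35, draw]
  RT 40: heading 35 -> 355
  -- iteration 9/9 --
  FD 3: (-2.989,0.261) -> (0,0) [heading=355, draw]
  RT 40: heading 355 -> 315
]
Final: pos=(0,0), heading=315, 9 segment(s) drawn

Start position: (0, 0)
Final position: (0, 0)
Distance = 0; < 1e-6 -> CLOSED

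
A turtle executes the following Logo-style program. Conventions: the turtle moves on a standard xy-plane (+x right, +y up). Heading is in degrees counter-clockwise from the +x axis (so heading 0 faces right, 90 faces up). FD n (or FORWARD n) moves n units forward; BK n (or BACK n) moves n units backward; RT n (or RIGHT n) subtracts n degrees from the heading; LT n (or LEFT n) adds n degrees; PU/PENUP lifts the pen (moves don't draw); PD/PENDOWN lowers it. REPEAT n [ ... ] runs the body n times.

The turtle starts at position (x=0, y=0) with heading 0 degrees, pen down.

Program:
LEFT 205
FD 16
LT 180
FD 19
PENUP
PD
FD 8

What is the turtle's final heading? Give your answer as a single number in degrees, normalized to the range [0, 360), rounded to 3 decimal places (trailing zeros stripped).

Executing turtle program step by step:
Start: pos=(0,0), heading=0, pen down
LT 205: heading 0 -> 205
FD 16: (0,0) -> (-14.501,-6.762) [heading=205, draw]
LT 180: heading 205 -> 25
FD 19: (-14.501,-6.762) -> (2.719,1.268) [heading=25, draw]
PU: pen up
PD: pen down
FD 8: (2.719,1.268) -> (9.969,4.649) [heading=25, draw]
Final: pos=(9.969,4.649), heading=25, 3 segment(s) drawn

Answer: 25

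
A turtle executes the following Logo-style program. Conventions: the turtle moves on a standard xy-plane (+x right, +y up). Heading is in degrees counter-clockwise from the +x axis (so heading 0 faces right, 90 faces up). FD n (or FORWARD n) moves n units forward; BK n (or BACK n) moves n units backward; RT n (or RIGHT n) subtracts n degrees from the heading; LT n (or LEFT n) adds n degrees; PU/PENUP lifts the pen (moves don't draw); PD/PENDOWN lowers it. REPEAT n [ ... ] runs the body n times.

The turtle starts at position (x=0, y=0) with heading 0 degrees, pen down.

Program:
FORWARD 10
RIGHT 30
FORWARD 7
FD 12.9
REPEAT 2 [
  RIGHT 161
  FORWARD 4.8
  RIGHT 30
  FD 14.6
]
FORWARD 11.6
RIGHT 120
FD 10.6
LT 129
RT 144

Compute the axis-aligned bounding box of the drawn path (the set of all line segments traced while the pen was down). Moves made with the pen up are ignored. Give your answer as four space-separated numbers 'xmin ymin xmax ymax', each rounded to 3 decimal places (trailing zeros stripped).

Executing turtle program step by step:
Start: pos=(0,0), heading=0, pen down
FD 10: (0,0) -> (10,0) [heading=0, draw]
RT 30: heading 0 -> 330
FD 7: (10,0) -> (16.062,-3.5) [heading=330, draw]
FD 12.9: (16.062,-3.5) -> (27.234,-9.95) [heading=330, draw]
REPEAT 2 [
  -- iteration 1/2 --
  RT 161: heading 330 -> 169
  FD 4.8: (27.234,-9.95) -> (22.522,-9.034) [heading=169, draw]
  RT 30: heading 169 -> 139
  FD 14.6: (22.522,-9.034) -> (11.503,0.544) [heading=139, draw]
  -- iteration 2/2 --
  RT 161: heading 139 -> 338
  FD 4.8: (11.503,0.544) -> (15.954,-1.254) [heading=338, draw]
  RT 30: heading 338 -> 308
  FD 14.6: (15.954,-1.254) -> (24.942,-12.759) [heading=308, draw]
]
FD 11.6: (24.942,-12.759) -> (32.084,-21.9) [heading=308, draw]
RT 120: heading 308 -> 188
FD 10.6: (32.084,-21.9) -> (21.587,-23.375) [heading=188, draw]
LT 129: heading 188 -> 317
RT 144: heading 317 -> 173
Final: pos=(21.587,-23.375), heading=173, 9 segment(s) drawn

Segment endpoints: x in {0, 10, 11.503, 15.954, 16.062, 21.587, 22.522, 24.942, 27.234, 32.084}, y in {-23.375, -21.9, -12.759, -9.95, -9.034, -3.5, -1.254, 0, 0.544}
xmin=0, ymin=-23.375, xmax=32.084, ymax=0.544

Answer: 0 -23.375 32.084 0.544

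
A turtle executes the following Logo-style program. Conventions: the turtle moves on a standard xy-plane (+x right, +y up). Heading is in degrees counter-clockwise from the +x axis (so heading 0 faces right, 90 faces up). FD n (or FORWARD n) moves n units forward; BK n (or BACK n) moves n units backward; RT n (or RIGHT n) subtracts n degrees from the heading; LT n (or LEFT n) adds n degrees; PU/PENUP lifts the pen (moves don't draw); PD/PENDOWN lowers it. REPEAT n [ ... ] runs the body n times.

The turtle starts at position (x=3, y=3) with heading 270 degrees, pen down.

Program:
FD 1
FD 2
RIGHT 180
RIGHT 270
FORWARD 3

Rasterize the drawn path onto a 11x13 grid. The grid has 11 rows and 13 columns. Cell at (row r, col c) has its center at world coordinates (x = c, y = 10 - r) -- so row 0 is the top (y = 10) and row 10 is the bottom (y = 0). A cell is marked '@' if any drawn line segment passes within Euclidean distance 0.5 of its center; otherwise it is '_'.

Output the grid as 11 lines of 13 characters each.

Segment 0: (3,3) -> (3,2)
Segment 1: (3,2) -> (3,0)
Segment 2: (3,0) -> (-0,-0)

Answer: _____________
_____________
_____________
_____________
_____________
_____________
_____________
___@_________
___@_________
___@_________
@@@@_________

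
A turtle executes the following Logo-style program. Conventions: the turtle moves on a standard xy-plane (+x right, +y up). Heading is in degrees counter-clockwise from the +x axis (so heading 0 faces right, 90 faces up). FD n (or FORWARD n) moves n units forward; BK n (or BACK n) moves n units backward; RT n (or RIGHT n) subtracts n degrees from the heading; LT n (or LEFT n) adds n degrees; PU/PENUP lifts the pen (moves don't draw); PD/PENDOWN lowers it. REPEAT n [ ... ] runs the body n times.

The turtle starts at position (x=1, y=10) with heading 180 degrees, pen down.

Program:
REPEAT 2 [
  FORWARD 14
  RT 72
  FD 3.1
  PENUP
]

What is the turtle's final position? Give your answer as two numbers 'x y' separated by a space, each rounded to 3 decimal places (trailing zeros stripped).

Executing turtle program step by step:
Start: pos=(1,10), heading=180, pen down
REPEAT 2 [
  -- iteration 1/2 --
  FD 14: (1,10) -> (-13,10) [heading=180, draw]
  RT 72: heading 180 -> 108
  FD 3.1: (-13,10) -> (-13.958,12.948) [heading=108, draw]
  PU: pen up
  -- iteration 2/2 --
  FD 14: (-13.958,12.948) -> (-18.284,26.263) [heading=108, move]
  RT 72: heading 108 -> 36
  FD 3.1: (-18.284,26.263) -> (-15.776,28.085) [heading=36, move]
  PU: pen up
]
Final: pos=(-15.776,28.085), heading=36, 2 segment(s) drawn

Answer: -15.776 28.085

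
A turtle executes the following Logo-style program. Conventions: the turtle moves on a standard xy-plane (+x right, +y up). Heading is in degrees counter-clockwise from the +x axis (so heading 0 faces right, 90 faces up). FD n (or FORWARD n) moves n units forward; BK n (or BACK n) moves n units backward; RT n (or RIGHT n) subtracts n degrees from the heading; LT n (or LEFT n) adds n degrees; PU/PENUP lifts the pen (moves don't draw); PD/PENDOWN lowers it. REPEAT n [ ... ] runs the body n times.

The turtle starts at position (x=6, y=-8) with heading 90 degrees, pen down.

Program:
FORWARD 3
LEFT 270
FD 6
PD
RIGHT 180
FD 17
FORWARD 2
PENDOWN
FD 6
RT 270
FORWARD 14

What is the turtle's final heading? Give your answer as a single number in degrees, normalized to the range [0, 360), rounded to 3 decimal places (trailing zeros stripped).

Executing turtle program step by step:
Start: pos=(6,-8), heading=90, pen down
FD 3: (6,-8) -> (6,-5) [heading=90, draw]
LT 270: heading 90 -> 0
FD 6: (6,-5) -> (12,-5) [heading=0, draw]
PD: pen down
RT 180: heading 0 -> 180
FD 17: (12,-5) -> (-5,-5) [heading=180, draw]
FD 2: (-5,-5) -> (-7,-5) [heading=180, draw]
PD: pen down
FD 6: (-7,-5) -> (-13,-5) [heading=180, draw]
RT 270: heading 180 -> 270
FD 14: (-13,-5) -> (-13,-19) [heading=270, draw]
Final: pos=(-13,-19), heading=270, 6 segment(s) drawn

Answer: 270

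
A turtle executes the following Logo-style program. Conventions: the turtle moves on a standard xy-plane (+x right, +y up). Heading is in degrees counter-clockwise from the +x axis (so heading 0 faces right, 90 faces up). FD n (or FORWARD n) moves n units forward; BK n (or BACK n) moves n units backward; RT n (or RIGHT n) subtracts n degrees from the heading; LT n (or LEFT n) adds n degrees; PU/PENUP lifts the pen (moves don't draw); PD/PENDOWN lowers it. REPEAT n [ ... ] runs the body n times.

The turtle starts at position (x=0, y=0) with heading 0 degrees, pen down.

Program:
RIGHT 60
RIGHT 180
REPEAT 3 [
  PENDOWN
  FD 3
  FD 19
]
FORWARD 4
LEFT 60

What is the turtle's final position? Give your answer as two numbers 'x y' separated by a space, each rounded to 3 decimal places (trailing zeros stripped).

Answer: -35 60.622

Derivation:
Executing turtle program step by step:
Start: pos=(0,0), heading=0, pen down
RT 60: heading 0 -> 300
RT 180: heading 300 -> 120
REPEAT 3 [
  -- iteration 1/3 --
  PD: pen down
  FD 3: (0,0) -> (-1.5,2.598) [heading=120, draw]
  FD 19: (-1.5,2.598) -> (-11,19.053) [heading=120, draw]
  -- iteration 2/3 --
  PD: pen down
  FD 3: (-11,19.053) -> (-12.5,21.651) [heading=120, draw]
  FD 19: (-12.5,21.651) -> (-22,38.105) [heading=120, draw]
  -- iteration 3/3 --
  PD: pen down
  FD 3: (-22,38.105) -> (-23.5,40.703) [heading=120, draw]
  FD 19: (-23.5,40.703) -> (-33,57.158) [heading=120, draw]
]
FD 4: (-33,57.158) -> (-35,60.622) [heading=120, draw]
LT 60: heading 120 -> 180
Final: pos=(-35,60.622), heading=180, 7 segment(s) drawn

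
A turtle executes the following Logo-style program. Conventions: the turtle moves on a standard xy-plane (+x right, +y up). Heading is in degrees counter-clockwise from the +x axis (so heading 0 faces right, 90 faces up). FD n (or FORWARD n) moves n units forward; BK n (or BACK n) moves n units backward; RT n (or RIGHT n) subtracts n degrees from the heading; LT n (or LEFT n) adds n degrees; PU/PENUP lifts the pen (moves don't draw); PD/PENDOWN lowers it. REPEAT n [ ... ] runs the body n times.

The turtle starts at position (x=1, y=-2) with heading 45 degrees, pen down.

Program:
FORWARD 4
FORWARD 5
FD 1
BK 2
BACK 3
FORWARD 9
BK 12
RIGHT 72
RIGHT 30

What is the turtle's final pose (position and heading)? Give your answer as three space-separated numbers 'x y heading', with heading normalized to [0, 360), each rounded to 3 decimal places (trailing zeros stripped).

Executing turtle program step by step:
Start: pos=(1,-2), heading=45, pen down
FD 4: (1,-2) -> (3.828,0.828) [heading=45, draw]
FD 5: (3.828,0.828) -> (7.364,4.364) [heading=45, draw]
FD 1: (7.364,4.364) -> (8.071,5.071) [heading=45, draw]
BK 2: (8.071,5.071) -> (6.657,3.657) [heading=45, draw]
BK 3: (6.657,3.657) -> (4.536,1.536) [heading=45, draw]
FD 9: (4.536,1.536) -> (10.899,7.899) [heading=45, draw]
BK 12: (10.899,7.899) -> (2.414,-0.586) [heading=45, draw]
RT 72: heading 45 -> 333
RT 30: heading 333 -> 303
Final: pos=(2.414,-0.586), heading=303, 7 segment(s) drawn

Answer: 2.414 -0.586 303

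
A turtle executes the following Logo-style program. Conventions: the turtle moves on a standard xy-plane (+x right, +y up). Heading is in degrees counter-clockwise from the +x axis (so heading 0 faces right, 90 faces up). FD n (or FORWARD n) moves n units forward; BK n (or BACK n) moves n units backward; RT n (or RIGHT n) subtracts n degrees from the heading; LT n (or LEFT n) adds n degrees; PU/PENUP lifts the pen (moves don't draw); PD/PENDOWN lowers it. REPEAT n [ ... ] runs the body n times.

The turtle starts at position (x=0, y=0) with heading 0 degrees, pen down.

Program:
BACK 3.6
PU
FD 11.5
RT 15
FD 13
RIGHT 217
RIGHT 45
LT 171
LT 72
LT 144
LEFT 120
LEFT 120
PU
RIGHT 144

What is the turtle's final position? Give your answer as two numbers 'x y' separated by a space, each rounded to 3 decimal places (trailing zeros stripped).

Answer: 20.457 -3.365

Derivation:
Executing turtle program step by step:
Start: pos=(0,0), heading=0, pen down
BK 3.6: (0,0) -> (-3.6,0) [heading=0, draw]
PU: pen up
FD 11.5: (-3.6,0) -> (7.9,0) [heading=0, move]
RT 15: heading 0 -> 345
FD 13: (7.9,0) -> (20.457,-3.365) [heading=345, move]
RT 217: heading 345 -> 128
RT 45: heading 128 -> 83
LT 171: heading 83 -> 254
LT 72: heading 254 -> 326
LT 144: heading 326 -> 110
LT 120: heading 110 -> 230
LT 120: heading 230 -> 350
PU: pen up
RT 144: heading 350 -> 206
Final: pos=(20.457,-3.365), heading=206, 1 segment(s) drawn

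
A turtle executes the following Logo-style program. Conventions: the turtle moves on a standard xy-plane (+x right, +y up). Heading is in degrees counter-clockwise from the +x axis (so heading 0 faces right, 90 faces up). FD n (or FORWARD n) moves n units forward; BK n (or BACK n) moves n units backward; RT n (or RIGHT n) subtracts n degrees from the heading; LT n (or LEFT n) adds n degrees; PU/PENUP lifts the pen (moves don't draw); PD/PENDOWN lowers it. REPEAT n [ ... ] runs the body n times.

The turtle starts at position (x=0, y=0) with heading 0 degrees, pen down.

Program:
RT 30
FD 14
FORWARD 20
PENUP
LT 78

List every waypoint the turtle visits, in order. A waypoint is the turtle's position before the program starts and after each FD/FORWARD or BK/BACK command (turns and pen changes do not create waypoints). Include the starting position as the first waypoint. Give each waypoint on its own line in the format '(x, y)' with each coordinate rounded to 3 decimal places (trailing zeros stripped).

Executing turtle program step by step:
Start: pos=(0,0), heading=0, pen down
RT 30: heading 0 -> 330
FD 14: (0,0) -> (12.124,-7) [heading=330, draw]
FD 20: (12.124,-7) -> (29.445,-17) [heading=330, draw]
PU: pen up
LT 78: heading 330 -> 48
Final: pos=(29.445,-17), heading=48, 2 segment(s) drawn
Waypoints (3 total):
(0, 0)
(12.124, -7)
(29.445, -17)

Answer: (0, 0)
(12.124, -7)
(29.445, -17)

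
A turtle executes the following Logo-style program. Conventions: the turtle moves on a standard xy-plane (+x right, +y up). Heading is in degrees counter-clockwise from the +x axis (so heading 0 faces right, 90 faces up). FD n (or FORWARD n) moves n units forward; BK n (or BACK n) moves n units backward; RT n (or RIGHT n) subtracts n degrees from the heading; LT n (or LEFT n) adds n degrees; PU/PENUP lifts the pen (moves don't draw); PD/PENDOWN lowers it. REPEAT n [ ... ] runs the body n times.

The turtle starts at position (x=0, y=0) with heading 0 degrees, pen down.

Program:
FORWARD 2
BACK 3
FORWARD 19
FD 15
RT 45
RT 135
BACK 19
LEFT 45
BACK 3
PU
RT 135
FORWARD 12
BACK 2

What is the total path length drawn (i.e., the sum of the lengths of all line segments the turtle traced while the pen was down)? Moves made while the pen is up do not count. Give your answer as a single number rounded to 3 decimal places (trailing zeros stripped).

Executing turtle program step by step:
Start: pos=(0,0), heading=0, pen down
FD 2: (0,0) -> (2,0) [heading=0, draw]
BK 3: (2,0) -> (-1,0) [heading=0, draw]
FD 19: (-1,0) -> (18,0) [heading=0, draw]
FD 15: (18,0) -> (33,0) [heading=0, draw]
RT 45: heading 0 -> 315
RT 135: heading 315 -> 180
BK 19: (33,0) -> (52,0) [heading=180, draw]
LT 45: heading 180 -> 225
BK 3: (52,0) -> (54.121,2.121) [heading=225, draw]
PU: pen up
RT 135: heading 225 -> 90
FD 12: (54.121,2.121) -> (54.121,14.121) [heading=90, move]
BK 2: (54.121,14.121) -> (54.121,12.121) [heading=90, move]
Final: pos=(54.121,12.121), heading=90, 6 segment(s) drawn

Segment lengths:
  seg 1: (0,0) -> (2,0), length = 2
  seg 2: (2,0) -> (-1,0), length = 3
  seg 3: (-1,0) -> (18,0), length = 19
  seg 4: (18,0) -> (33,0), length = 15
  seg 5: (33,0) -> (52,0), length = 19
  seg 6: (52,0) -> (54.121,2.121), length = 3
Total = 61

Answer: 61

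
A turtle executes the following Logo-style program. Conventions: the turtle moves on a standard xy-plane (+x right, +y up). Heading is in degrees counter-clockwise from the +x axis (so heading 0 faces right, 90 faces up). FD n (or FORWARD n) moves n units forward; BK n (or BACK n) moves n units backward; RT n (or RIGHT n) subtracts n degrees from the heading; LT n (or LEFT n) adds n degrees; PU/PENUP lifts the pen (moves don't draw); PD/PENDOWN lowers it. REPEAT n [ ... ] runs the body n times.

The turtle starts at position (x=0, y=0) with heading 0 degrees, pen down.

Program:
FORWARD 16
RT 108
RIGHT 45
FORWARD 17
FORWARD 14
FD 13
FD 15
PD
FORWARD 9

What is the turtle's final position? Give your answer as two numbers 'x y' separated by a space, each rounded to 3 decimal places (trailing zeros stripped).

Executing turtle program step by step:
Start: pos=(0,0), heading=0, pen down
FD 16: (0,0) -> (16,0) [heading=0, draw]
RT 108: heading 0 -> 252
RT 45: heading 252 -> 207
FD 17: (16,0) -> (0.853,-7.718) [heading=207, draw]
FD 14: (0.853,-7.718) -> (-11.621,-14.074) [heading=207, draw]
FD 13: (-11.621,-14.074) -> (-23.204,-19.976) [heading=207, draw]
FD 15: (-23.204,-19.976) -> (-36.569,-26.785) [heading=207, draw]
PD: pen down
FD 9: (-36.569,-26.785) -> (-44.588,-30.871) [heading=207, draw]
Final: pos=(-44.588,-30.871), heading=207, 6 segment(s) drawn

Answer: -44.588 -30.871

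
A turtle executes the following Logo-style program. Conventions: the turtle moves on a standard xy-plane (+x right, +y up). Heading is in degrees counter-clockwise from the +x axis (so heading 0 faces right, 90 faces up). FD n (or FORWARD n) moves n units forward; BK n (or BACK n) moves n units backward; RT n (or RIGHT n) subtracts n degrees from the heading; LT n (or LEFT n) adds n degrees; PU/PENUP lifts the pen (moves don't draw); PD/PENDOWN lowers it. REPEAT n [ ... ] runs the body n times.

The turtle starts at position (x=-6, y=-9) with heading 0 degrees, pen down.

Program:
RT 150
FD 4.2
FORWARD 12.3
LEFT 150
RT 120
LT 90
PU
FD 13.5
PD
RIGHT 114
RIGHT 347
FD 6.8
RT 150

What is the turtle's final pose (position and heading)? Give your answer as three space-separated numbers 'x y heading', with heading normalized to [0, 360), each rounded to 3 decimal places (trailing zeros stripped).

Executing turtle program step by step:
Start: pos=(-6,-9), heading=0, pen down
RT 150: heading 0 -> 210
FD 4.2: (-6,-9) -> (-9.637,-11.1) [heading=210, draw]
FD 12.3: (-9.637,-11.1) -> (-20.289,-17.25) [heading=210, draw]
LT 150: heading 210 -> 0
RT 120: heading 0 -> 240
LT 90: heading 240 -> 330
PU: pen up
FD 13.5: (-20.289,-17.25) -> (-8.598,-24) [heading=330, move]
PD: pen down
RT 114: heading 330 -> 216
RT 347: heading 216 -> 229
FD 6.8: (-8.598,-24) -> (-13.059,-29.132) [heading=229, draw]
RT 150: heading 229 -> 79
Final: pos=(-13.059,-29.132), heading=79, 3 segment(s) drawn

Answer: -13.059 -29.132 79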